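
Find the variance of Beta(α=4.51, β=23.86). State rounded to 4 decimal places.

μ = 4.51/28.37 = 0.158971; Var = μ(1−μ)/(α+β+1) = 0.1336990/29.37 = 0.0046.

0.0046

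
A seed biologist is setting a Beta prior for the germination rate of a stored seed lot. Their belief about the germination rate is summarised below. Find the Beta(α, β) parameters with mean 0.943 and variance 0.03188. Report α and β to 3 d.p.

α = 0.647, β = 0.039

Let s = α+β. The Beta variance is μ(1−μ)/(s+1).
So s+1 = μ(1−μ)/σ² = (0.943×0.057)/0.03188 = 0.053751/0.03188 = 1.6860, giving s = 0.6860.
Then α = μs = 0.943×0.6860 = 0.647 and β = (1−μ)s = 0.057×0.6860 = 0.039.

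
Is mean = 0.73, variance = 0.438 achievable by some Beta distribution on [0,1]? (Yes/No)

A Beta with mean μ has variance μ(1−μ)/(α+β+1) < μ(1−μ).
Here μ(1−μ) = 0.73×0.27 = 0.1971, and 0.438 ≥ 0.1971.

No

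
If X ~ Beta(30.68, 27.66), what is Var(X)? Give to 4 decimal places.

0.0042

Var = αβ/[(α+β)²(α+β+1)] = (30.68×27.66)/(58.34²×59.34) = 848.6088/201966.989304 = 0.0042.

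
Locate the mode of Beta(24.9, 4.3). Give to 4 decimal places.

With α,β > 1, mode = (α−1)/(α+β−2) = 23.9/27.2 = 0.8787.

0.8787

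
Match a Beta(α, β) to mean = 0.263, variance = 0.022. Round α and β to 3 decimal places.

By moment matching, α+β = μ(1−μ)/σ² − 1 = (0.263·0.737)/0.022 − 1 = 8.8105 − 1 = 7.8105.
Since α/(α+β) = μ, α = 0.263·7.8105 = 2.054 and β = 0.737·7.8105 = 5.756.

α = 2.054, β = 5.756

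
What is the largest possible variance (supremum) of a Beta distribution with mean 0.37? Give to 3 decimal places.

For fixed mean μ the Beta variance is μ(1−μ)/(α+β+1), increasing as α+β decreases.
Its least upper bound (not attained) is μ(1−μ) = 0.37·0.63 = 0.233.

0.233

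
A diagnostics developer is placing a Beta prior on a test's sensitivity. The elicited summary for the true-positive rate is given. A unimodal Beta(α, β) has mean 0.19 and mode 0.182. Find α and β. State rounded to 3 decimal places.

Let s = α+β. Mean gives α = μs = 0.19s; mode gives (α−1)/(s−2) = 0.182.
Substituting: 0.19s − 1 = 0.182(s−2) = 0.182s − 0.364, so 0.008s = 0.636 and s = 79.5000.
Then α = 0.19×79.5000 = 15.105 and β = s−α = 64.395.

α = 15.105, β = 64.395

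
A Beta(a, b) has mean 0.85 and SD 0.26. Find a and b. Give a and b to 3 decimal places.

a = 0.753, b = 0.133

Variance = 0.26² = 0.0676. The moment-matching identity a+b = μ(1−μ)/Var − 1 gives
a+b = 0.1275/0.0676 − 1 = 0.8861, so a = μ·0.8861 = 0.753 and b = (1−μ)·0.8861 = 0.133.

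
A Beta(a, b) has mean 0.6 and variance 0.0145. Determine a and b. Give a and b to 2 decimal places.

Let s = a+b. The Beta variance is μ(1−μ)/(s+1).
So s+1 = μ(1−μ)/σ² = (0.6×0.4)/0.0145 = 0.24/0.0145 = 16.5517, giving s = 15.5517.
Then a = μs = 0.6×15.5517 = 9.33 and b = (1−μ)s = 0.4×15.5517 = 6.22.

a = 9.33, b = 6.22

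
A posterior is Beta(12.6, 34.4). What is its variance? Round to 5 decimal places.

0.00409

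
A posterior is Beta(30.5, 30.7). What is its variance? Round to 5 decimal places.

μ = 30.5/61.2 = 0.498366; Var = μ(1−μ)/(α+β+1) = 0.2499973/62.2 = 0.00402.

0.00402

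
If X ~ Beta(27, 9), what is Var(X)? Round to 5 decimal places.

Var = αβ/[(α+β)²(α+β+1)] = (27×9)/(36²×37) = 243/47952 = 0.00507.

0.00507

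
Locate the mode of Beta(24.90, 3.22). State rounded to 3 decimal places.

0.915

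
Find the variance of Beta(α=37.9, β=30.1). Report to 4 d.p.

0.0036

μ = 37.9/68.0 = 0.557353; Var = μ(1−μ)/(α+β+1) = 0.2467106/69.0 = 0.0036.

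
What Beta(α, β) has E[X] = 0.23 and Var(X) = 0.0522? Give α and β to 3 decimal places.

α = 0.550, β = 1.842

By moment matching, α+β = μ(1−μ)/σ² − 1 = (0.23·0.77)/0.0522 − 1 = 3.3927 − 1 = 2.3927.
Since α/(α+β) = μ, α = 0.23·2.3927 = 0.550 and β = 0.77·2.3927 = 1.842.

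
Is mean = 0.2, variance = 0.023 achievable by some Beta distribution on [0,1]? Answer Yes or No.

For any Beta, Var(X) < E[X]·(1−E[X]).
Here μ(1−μ) = 0.2×0.8 = 0.16, and 0.023 < 0.16.

Yes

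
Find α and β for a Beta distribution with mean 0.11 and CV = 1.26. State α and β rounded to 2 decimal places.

σ = CV·μ = 1.26×0.11 = 0.13860, so σ² = 0.019210.
s+1 = μ(1−μ)/σ² = 0.0979/0.019210 = 5.0963, so s = α+β = 4.0963.
α = μs = 0.45, β = (1−μ)s = 3.65.

α = 0.45, β = 3.65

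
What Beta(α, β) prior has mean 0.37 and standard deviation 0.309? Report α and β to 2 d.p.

α = 0.53, β = 0.91

Variance = 0.309² = 0.095481. The moment-matching identity α+β = μ(1−μ)/Var − 1 gives
α+β = 0.2331/0.095481 − 1 = 1.4413, so α = μ·1.4413 = 0.53 and β = (1−μ)·1.4413 = 0.91.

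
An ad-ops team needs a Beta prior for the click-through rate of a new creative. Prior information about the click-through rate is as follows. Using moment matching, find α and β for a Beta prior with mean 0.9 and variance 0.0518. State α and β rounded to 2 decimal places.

Write ν = α+β; then α = μν and Var = μ(1−μ)/(ν+1).
ν = μ(1−μ)/Var − 1 = 0.09/0.0518 − 1 = 0.7375.
α = 0.9·0.7375 = 0.66, β = 0.1·0.7375 = 0.07.

α = 0.66, β = 0.07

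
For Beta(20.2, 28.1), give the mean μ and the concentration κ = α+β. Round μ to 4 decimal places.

κ = α+β = 20.2+28.1 = 48.3; μ = α/κ = 20.2/48.3 = 0.4182.

μ = 0.4182, κ = 48.3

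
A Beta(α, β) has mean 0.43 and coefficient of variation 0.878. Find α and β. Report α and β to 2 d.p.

α = 0.31, β = 0.41

σ = CV·μ = 0.878×0.43 = 0.37754, so σ² = 0.142536.
s+1 = μ(1−μ)/σ² = 0.2451/0.142536 = 1.7196, so s = α+β = 0.7196.
α = μs = 0.31, β = (1−μ)s = 0.41.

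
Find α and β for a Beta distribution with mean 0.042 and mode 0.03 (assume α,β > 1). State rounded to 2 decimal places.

α = 3.29, β = 75.04

Let s = α+β. Mean gives α = μs = 0.042s; mode gives (α−1)/(s−2) = 0.03.
Substituting: 0.042s − 1 = 0.03(s−2) = 0.03s − 0.06, so 0.012s = 0.94 and s = 78.3333.
Then α = 0.042×78.3333 = 3.29 and β = s−α = 75.04.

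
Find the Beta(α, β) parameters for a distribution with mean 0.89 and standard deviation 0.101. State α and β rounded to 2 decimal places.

α = 7.65, β = 0.95

Variance = 0.101² = 0.010201. The moment-matching identity α+β = μ(1−μ)/Var − 1 gives
α+β = 0.0979/0.010201 − 1 = 8.5971, so α = μ·8.5971 = 7.65 and β = (1−μ)·8.5971 = 0.95.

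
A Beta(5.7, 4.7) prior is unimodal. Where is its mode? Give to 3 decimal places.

0.560

The density x^(α−1)(1−x)^(β−1) is maximised at (α−1)/(α+β−2) = 4.7/8.4 = 0.560.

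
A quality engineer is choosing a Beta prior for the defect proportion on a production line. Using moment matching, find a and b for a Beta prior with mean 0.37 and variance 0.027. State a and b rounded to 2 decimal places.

a = 2.82, b = 4.81

By moment matching, a+b = μ(1−μ)/σ² − 1 = (0.37·0.63)/0.027 − 1 = 8.6333 − 1 = 7.6333.
Since a/(a+b) = μ, a = 0.37·7.6333 = 2.82 and b = 0.63·7.6333 = 4.81.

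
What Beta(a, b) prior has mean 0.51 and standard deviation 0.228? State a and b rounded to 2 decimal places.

a = 1.94, b = 1.87

σ² = 0.228² = 0.051984.
With s = a+b, Var = μ(1−μ)/(s+1), so s+1 = (0.51×0.49)/0.051984 = 4.8072 and s = 3.8072.
a = μs = 1.94, b = (1−μ)s = 1.87.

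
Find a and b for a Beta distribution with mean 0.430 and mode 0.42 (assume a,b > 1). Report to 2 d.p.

a = 6.88, b = 9.12

Let s = a+b. Mean gives a = μs = 0.430s; mode gives (a−1)/(s−2) = 0.42.
Substituting: 0.430s − 1 = 0.42(s−2) = 0.42s − 0.84, so 0.010s = 0.16 and s = 16.0000.
Then a = 0.430×16.0000 = 6.88 and b = s−a = 9.12.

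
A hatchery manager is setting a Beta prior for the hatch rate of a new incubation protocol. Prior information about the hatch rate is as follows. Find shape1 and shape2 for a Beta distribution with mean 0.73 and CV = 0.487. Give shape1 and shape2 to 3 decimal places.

shape1 = 0.408, shape2 = 0.151

Var = (CV·μ)² = (0.487×0.73)² = 0.126387.
shape1+shape2 = μ(1−μ)/Var − 1 = 0.1971/0.126387 − 1 = 0.5595.
Thus shape1 = 0.73·0.5595 = 0.408 and shape2 = 0.27·0.5595 = 0.151.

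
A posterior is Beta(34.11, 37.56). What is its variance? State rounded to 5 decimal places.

0.00343

μ = 34.11/71.67 = 0.475931; Var = μ(1−μ)/(α+β+1) = 0.2494207/72.67 = 0.00343.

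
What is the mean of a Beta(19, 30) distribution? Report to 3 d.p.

0.388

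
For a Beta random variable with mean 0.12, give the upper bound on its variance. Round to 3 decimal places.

0.106

For fixed mean μ the Beta variance is μ(1−μ)/(α+β+1), increasing as α+β decreases.
Its least upper bound (not attained) is μ(1−μ) = 0.12·0.88 = 0.106.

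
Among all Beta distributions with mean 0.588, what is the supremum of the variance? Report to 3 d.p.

0.242

For fixed mean μ the Beta variance is μ(1−μ)/(α+β+1), increasing as α+β decreases.
Its least upper bound (not attained) is μ(1−μ) = 0.588·0.412 = 0.242.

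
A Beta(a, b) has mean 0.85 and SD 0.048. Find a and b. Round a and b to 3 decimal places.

First σ² = 0.002304. Setting a = μn, b = (1−μ)n with n = a+b,
μ(1−μ)/(n+1) = 0.002304 ⇒ n+1 = 0.1275/0.002304 = 55.3385 ⇒ n = 54.3385.
Hence a = 0.85×54.3385 = 46.188, b = 0.15×54.3385 = 8.151.

a = 46.188, b = 8.151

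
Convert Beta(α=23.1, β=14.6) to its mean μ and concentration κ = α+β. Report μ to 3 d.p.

μ = 0.613, κ = 37.7

κ = α+β = 23.1+14.6 = 37.7; μ = α/κ = 23.1/37.7 = 0.613.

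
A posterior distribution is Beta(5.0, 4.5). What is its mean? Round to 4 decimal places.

The Beta mean is α/(α+β) = 5.0/(5.0+4.5) = 0.5263.

0.5263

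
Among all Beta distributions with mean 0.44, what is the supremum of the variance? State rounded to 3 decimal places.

For fixed mean μ the Beta variance is μ(1−μ)/(α+β+1), increasing as α+β decreases.
Its least upper bound (not attained) is μ(1−μ) = 0.44·0.56 = 0.246.

0.246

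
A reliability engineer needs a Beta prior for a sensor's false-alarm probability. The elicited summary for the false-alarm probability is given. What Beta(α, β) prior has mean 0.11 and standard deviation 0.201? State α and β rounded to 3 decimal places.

First σ² = 0.040401. Setting α = μn, β = (1−μ)n with n = α+β,
μ(1−μ)/(n+1) = 0.040401 ⇒ n+1 = 0.0979/0.040401 = 2.4232 ⇒ n = 1.4232.
Hence α = 0.11×1.4232 = 0.157, β = 0.89×1.4232 = 1.267.

α = 0.157, β = 1.267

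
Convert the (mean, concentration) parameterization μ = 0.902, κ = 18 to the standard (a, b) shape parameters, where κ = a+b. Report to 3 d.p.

a = μκ = 0.902×18 = 16.236 and b = (1−μ)κ = 0.098×18 = 1.764.

a = 16.236, b = 1.764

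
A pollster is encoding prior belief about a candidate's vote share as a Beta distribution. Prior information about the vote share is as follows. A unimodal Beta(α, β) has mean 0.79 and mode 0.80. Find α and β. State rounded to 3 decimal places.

With s = α+β: μ = α/s and mode = (α−1)/(s−2). Eliminating α = μs,
μs − 1 = m(s−2) ⇒ s(μ−m) = 1−2m ⇒ s = -0.60/-0.01 = 60.0000.
So α = μs = 47.400, β = (1−μ)s = 12.600.

α = 47.400, β = 12.600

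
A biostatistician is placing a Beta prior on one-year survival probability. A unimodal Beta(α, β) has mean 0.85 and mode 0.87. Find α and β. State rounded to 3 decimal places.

Let s = α+β. Mean gives α = μs = 0.85s; mode gives (α−1)/(s−2) = 0.87.
Substituting: 0.85s − 1 = 0.87(s−2) = 0.87s − 1.74, so -0.02s = -0.74 and s = 37.0000.
Then α = 0.85×37.0000 = 31.450 and β = s−α = 5.550.

α = 31.450, β = 5.550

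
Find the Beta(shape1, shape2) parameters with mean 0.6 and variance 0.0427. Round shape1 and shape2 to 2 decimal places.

shape1 = 2.77, shape2 = 1.85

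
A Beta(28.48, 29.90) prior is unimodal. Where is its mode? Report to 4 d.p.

With α,β > 1, mode = (α−1)/(α+β−2) = 27.48/56.38 = 0.4874.

0.4874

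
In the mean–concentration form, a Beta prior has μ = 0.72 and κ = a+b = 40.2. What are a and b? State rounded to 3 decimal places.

a = 28.944, b = 11.256

Split κ in proportion μ : (1−μ): a = 0.72·40.2 = 28.944, b = 40.2 − 28.944 = 11.256.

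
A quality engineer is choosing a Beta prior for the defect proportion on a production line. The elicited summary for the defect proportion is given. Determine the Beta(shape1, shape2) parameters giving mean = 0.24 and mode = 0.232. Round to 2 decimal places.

Let s = shape1+shape2. Mean gives shape1 = μs = 0.24s; mode gives (shape1−1)/(s−2) = 0.232.
Substituting: 0.24s − 1 = 0.232(s−2) = 0.232s − 0.464, so 0.008s = 0.536 and s = 67.0000.
Then shape1 = 0.24×67.0000 = 16.08 and shape2 = s−shape1 = 50.92.

shape1 = 16.08, shape2 = 50.92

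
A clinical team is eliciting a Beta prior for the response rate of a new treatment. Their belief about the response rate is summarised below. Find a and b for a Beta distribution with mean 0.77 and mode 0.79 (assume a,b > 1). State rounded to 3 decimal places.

a = 22.330, b = 6.670

With s = a+b: μ = a/s and mode = (a−1)/(s−2). Eliminating a = μs,
μs − 1 = m(s−2) ⇒ s(μ−m) = 1−2m ⇒ s = -0.58/-0.02 = 29.0000.
So a = μs = 22.330, b = (1−μ)s = 6.670.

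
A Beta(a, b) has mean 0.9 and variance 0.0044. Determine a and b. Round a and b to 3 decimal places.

a = 17.509, b = 1.945

By moment matching, a+b = μ(1−μ)/σ² − 1 = (0.9·0.1)/0.0044 − 1 = 20.4545 − 1 = 19.4545.
Since a/(a+b) = μ, a = 0.9·19.4545 = 17.509 and b = 0.1·19.4545 = 1.945.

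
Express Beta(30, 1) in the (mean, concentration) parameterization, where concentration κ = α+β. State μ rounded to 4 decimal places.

μ = 0.9677, κ = 31

κ = α+β = 30+1 = 31; μ = α/κ = 30/31 = 0.9677.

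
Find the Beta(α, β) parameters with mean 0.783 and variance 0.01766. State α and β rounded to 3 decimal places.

Write ν = α+β; then α = μν and Var = μ(1−μ)/(ν+1).
ν = μ(1−μ)/Var − 1 = 0.169911/0.01766 − 1 = 8.6212.
α = 0.783·8.6212 = 6.750, β = 0.217·8.6212 = 1.871.

α = 6.750, β = 1.871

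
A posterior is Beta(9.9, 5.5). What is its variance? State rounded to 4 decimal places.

0.0140

α+β = 15.4 and αβ = 54.45, so Var = αβ/[(α+β)²(α+β+1)] = 54.45/3889.424 = 0.0140.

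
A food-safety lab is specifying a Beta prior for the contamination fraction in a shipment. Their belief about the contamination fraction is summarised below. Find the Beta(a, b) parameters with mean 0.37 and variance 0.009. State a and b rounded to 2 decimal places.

a = 9.21, b = 15.69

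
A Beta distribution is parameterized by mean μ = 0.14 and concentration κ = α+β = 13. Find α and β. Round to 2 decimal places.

α = 1.82, β = 11.18

α = μκ = 0.14×13 = 1.82 and β = (1−μ)κ = 0.86×13 = 11.18.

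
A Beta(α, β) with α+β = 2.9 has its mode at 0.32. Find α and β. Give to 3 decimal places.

α = 1.288, β = 1.612

For α,β>1 the mode is (α−1)/(α+β−2), so α = mode·(κ−2)+1 = 0.32×0.9+1 = 1.288.
And β = (1−mode)·(κ−2)+1 = 0.68×0.9+1 = 1.612.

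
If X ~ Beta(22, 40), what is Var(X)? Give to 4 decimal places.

0.0036

μ = 22/62 = 0.354839; Var = μ(1−μ)/(α+β+1) = 0.2289282/63 = 0.0036.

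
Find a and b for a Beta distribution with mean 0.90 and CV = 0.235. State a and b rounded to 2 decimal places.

Var = (CV·μ)² = (0.235×0.90)² = 0.044732.
a+b = μ(1−μ)/Var − 1 = 0.0900/0.044732 − 1 = 1.0120.
Thus a = 0.90·1.0120 = 0.91 and b = 0.10·1.0120 = 0.10.

a = 0.91, b = 0.10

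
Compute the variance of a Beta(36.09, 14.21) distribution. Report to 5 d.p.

μ = 36.09/50.30 = 0.717495; Var = μ(1−μ)/(α+β+1) = 0.2026959/51.30 = 0.00395.

0.00395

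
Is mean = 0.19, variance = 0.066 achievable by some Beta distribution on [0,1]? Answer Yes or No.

The Beta variance bound is σ² < μ(1−μ).
Here μ(1−μ) = 0.19×0.81 = 0.1539, and 0.066 < 0.1539.

Yes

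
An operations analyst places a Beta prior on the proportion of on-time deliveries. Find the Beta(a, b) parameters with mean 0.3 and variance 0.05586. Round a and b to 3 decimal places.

a = 0.828, b = 1.932

By moment matching, a+b = μ(1−μ)/σ² − 1 = (0.3·0.7)/0.05586 − 1 = 3.7594 − 1 = 2.7594.
Since a/(a+b) = μ, a = 0.3·2.7594 = 0.828 and b = 0.7·2.7594 = 1.932.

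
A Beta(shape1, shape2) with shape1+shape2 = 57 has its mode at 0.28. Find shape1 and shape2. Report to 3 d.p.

shape1 = 16.400, shape2 = 40.600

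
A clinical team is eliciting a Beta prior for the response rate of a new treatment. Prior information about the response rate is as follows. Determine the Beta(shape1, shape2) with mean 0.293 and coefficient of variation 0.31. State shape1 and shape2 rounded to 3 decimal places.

σ = CV·μ = 0.31×0.293 = 0.09083, so σ² = 0.008250.
s+1 = μ(1−μ)/σ² = 0.207151/0.008250 = 25.1089, so s = shape1+shape2 = 24.1089.
shape1 = μs = 7.064, shape2 = (1−μ)s = 17.045.

shape1 = 7.064, shape2 = 17.045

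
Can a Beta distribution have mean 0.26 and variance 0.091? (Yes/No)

Yes

A Beta with mean μ has variance μ(1−μ)/(α+β+1) < μ(1−μ).
Here μ(1−μ) = 0.26×0.74 = 0.1924, and 0.091 < 0.1924.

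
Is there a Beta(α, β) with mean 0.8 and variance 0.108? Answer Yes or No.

For any Beta, Var(X) < E[X]·(1−E[X]).
Here μ(1−μ) = 0.8×0.2 = 0.16, and 0.108 < 0.16.

Yes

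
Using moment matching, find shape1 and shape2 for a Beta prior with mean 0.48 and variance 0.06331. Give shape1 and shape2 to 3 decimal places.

shape1 = 1.412, shape2 = 1.530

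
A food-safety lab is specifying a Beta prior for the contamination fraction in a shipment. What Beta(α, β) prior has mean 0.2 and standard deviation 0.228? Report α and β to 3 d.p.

α = 0.416, β = 1.662

First σ² = 0.051984. Setting α = μn, β = (1−μ)n with n = α+β,
μ(1−μ)/(n+1) = 0.051984 ⇒ n+1 = 0.16/0.051984 = 3.0779 ⇒ n = 2.0779.
Hence α = 0.2×2.0779 = 0.416, β = 0.8×2.0779 = 1.662.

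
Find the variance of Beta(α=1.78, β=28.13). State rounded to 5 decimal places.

μ = 1.78/29.91 = 0.059512; Var = μ(1−μ)/(α+β+1) = 0.0559702/30.91 = 0.00181.

0.00181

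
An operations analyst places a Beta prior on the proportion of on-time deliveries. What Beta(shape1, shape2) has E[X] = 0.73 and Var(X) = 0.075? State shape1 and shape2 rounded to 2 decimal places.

By moment matching, shape1+shape2 = μ(1−μ)/σ² − 1 = (0.73·0.27)/0.075 − 1 = 2.6280 − 1 = 1.6280.
Since shape1/(shape1+shape2) = μ, shape1 = 0.73·1.6280 = 1.19 and shape2 = 0.27·1.6280 = 0.44.

shape1 = 1.19, shape2 = 0.44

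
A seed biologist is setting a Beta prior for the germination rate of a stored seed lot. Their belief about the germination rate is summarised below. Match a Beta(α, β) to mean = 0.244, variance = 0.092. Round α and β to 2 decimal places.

α = 0.25, β = 0.76

Write ν = α+β; then α = μν and Var = μ(1−μ)/(ν+1).
ν = μ(1−μ)/Var − 1 = 0.184464/0.092 − 1 = 1.0050.
α = 0.244·1.0050 = 0.25, β = 0.756·1.0050 = 0.76.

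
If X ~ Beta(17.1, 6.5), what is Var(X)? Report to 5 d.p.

0.00811

μ = 17.1/23.6 = 0.724576; Var = μ(1−μ)/(α+β+1) = 0.1995655/24.6 = 0.00811.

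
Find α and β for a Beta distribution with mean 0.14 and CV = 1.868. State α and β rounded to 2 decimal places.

Var = (CV·μ)² = (1.868×0.14)² = 0.068393.
α+β = μ(1−μ)/Var − 1 = 0.1204/0.068393 − 1 = 0.7604.
Thus α = 0.14·0.7604 = 0.11 and β = 0.86·0.7604 = 0.65.

α = 0.11, β = 0.65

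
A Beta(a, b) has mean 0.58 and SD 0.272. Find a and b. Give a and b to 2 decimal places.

Variance = 0.272² = 0.073984. The moment-matching identity a+b = μ(1−μ)/Var − 1 gives
a+b = 0.2436/0.073984 − 1 = 2.2926, so a = μ·2.2926 = 1.33 and b = (1−μ)·2.2926 = 0.96.

a = 1.33, b = 0.96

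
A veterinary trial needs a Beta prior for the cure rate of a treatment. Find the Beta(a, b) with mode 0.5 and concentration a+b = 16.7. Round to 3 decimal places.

a = 8.350, b = 8.350

For a,b>1 the mode is (a−1)/(a+b−2), so a = mode·(κ−2)+1 = 0.5×14.7+1 = 8.350.
And b = (1−mode)·(κ−2)+1 = 0.5×14.7+1 = 8.350.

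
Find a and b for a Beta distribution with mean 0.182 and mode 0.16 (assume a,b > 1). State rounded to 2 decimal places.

a = 5.63, b = 25.28

With s = a+b: μ = a/s and mode = (a−1)/(s−2). Eliminating a = μs,
μs − 1 = m(s−2) ⇒ s(μ−m) = 1−2m ⇒ s = 0.68/0.022 = 30.9091.
So a = μs = 5.63, b = (1−μ)s = 25.28.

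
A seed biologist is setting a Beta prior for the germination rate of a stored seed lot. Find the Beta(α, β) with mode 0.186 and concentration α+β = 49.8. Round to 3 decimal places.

α = 9.891, β = 39.909

Mode = (α−1)/(κ−2) with κ = α+β, so α−1 = 0.186·47.8 = 8.891.
α = 9.891; β = κ − α = 39.909.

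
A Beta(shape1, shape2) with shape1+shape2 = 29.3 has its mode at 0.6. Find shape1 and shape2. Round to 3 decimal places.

For shape1,shape2>1 the mode is (shape1−1)/(shape1+shape2−2), so shape1 = mode·(κ−2)+1 = 0.6×27.3+1 = 17.380.
And shape2 = (1−mode)·(κ−2)+1 = 0.4×27.3+1 = 11.920.

shape1 = 17.380, shape2 = 11.920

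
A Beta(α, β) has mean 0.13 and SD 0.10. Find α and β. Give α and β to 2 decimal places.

First σ² = 0.0100. Setting α = μn, β = (1−μ)n with n = α+β,
μ(1−μ)/(n+1) = 0.0100 ⇒ n+1 = 0.1131/0.0100 = 11.3100 ⇒ n = 10.3100.
Hence α = 0.13×10.3100 = 1.34, β = 0.87×10.3100 = 8.97.

α = 1.34, β = 8.97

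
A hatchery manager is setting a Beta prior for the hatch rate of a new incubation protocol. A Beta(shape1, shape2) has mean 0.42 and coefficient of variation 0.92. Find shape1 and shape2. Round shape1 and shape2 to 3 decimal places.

Var = (CV·μ)² = (0.92×0.42)² = 0.149305.
shape1+shape2 = μ(1−μ)/Var − 1 = 0.2436/0.149305 − 1 = 0.6316.
Thus shape1 = 0.42·0.6316 = 0.265 and shape2 = 0.58·0.6316 = 0.366.

shape1 = 0.265, shape2 = 0.366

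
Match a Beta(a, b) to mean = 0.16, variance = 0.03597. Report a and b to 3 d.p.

Let s = a+b. The Beta variance is μ(1−μ)/(s+1).
So s+1 = μ(1−μ)/σ² = (0.16×0.84)/0.03597 = 0.1344/0.03597 = 3.7364, giving s = 2.7364.
Then a = μs = 0.16×2.7364 = 0.438 and b = (1−μ)s = 0.84×2.7364 = 2.299.

a = 0.438, b = 2.299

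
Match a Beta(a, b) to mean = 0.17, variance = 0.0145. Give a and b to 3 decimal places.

a = 1.484, b = 7.247

Write ν = a+b; then a = μν and Var = μ(1−μ)/(ν+1).
ν = μ(1−μ)/Var − 1 = 0.1411/0.0145 − 1 = 8.7310.
a = 0.17·8.7310 = 1.484, b = 0.83·8.7310 = 7.247.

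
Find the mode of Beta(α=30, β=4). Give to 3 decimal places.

0.906

With α,β > 1, mode = (α−1)/(α+β−2) = 29/32 = 0.906.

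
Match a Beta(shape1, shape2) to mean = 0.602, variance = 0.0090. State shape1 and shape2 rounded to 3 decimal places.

shape1 = 15.424, shape2 = 10.197

Let s = shape1+shape2. The Beta variance is μ(1−μ)/(s+1).
So s+1 = μ(1−μ)/σ² = (0.602×0.398)/0.0090 = 0.239596/0.0090 = 26.6218, giving s = 25.6218.
Then shape1 = μs = 0.602×25.6218 = 15.424 and shape2 = (1−μ)s = 0.398×25.6218 = 10.197.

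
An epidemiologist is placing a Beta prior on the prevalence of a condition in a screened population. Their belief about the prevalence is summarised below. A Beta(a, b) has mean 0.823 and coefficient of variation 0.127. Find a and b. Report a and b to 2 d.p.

Var = (CV·μ)² = (0.127×0.823)² = 0.010925.
a+b = μ(1−μ)/Var − 1 = 0.145671/0.010925 − 1 = 12.3342.
Thus a = 0.823·12.3342 = 10.15 and b = 0.177·12.3342 = 2.18.

a = 10.15, b = 2.18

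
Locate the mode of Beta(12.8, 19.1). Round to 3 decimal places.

0.395

The density x^(α−1)(1−x)^(β−1) is maximised at (α−1)/(α+β−2) = 11.8/29.9 = 0.395.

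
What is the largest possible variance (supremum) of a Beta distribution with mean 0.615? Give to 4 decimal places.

0.2368

Var = μ(1−μ)/(α+β+1), which approaches μ(1−μ) as α+β → 0.
So the supremum is μ(1−μ) = 0.615×0.385 = 0.2368.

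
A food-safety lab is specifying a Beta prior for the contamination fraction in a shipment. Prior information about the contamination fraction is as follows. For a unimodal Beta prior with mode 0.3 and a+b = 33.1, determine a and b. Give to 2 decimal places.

For a,b>1 the mode is (a−1)/(a+b−2), so a = mode·(κ−2)+1 = 0.3×31.1+1 = 10.33.
And b = (1−mode)·(κ−2)+1 = 0.7×31.1+1 = 22.77.

a = 10.33, b = 22.77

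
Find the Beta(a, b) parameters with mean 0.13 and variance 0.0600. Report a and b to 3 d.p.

a = 0.115, b = 0.770

Write ν = a+b; then a = μν and Var = μ(1−μ)/(ν+1).
ν = μ(1−μ)/Var − 1 = 0.1131/0.0600 − 1 = 0.8850.
a = 0.13·0.8850 = 0.115, b = 0.87·0.8850 = 0.770.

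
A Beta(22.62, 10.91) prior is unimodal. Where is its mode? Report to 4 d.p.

With α,β > 1, mode = (α−1)/(α+β−2) = 21.62/31.53 = 0.6857.

0.6857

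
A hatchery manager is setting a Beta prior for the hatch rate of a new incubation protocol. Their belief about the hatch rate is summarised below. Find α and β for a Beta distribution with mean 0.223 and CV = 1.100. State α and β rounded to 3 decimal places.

Var = (CV·μ)² = (1.100×0.223)² = 0.060172.
α+β = μ(1−μ)/Var − 1 = 0.173271/0.060172 − 1 = 1.8796.
Thus α = 0.223·1.8796 = 0.419 and β = 0.777·1.8796 = 1.460.

α = 0.419, β = 1.460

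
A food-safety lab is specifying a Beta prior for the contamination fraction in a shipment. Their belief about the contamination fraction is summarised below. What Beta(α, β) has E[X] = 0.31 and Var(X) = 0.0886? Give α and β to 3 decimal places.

α = 0.438, β = 0.976

Let s = α+β. The Beta variance is μ(1−μ)/(s+1).
So s+1 = μ(1−μ)/σ² = (0.31×0.69)/0.0886 = 0.2139/0.0886 = 2.4142, giving s = 1.4142.
Then α = μs = 0.31×1.4142 = 0.438 and β = (1−μ)s = 0.69×1.4142 = 0.976.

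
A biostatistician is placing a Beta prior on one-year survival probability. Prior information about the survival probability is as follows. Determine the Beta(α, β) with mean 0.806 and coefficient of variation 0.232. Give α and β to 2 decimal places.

Var = (CV·μ)² = (0.232×0.806)² = 0.034966.
α+β = μ(1−μ)/Var − 1 = 0.156364/0.034966 − 1 = 3.4719.
Thus α = 0.806·3.4719 = 2.80 and β = 0.194·3.4719 = 0.67.

α = 2.80, β = 0.67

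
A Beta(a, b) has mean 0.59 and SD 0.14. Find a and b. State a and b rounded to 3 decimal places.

σ² = 0.14² = 0.0196.
With s = a+b, Var = μ(1−μ)/(s+1), so s+1 = (0.59×0.41)/0.0196 = 12.3418 and s = 11.3418.
a = μs = 6.692, b = (1−μ)s = 4.650.

a = 6.692, b = 4.650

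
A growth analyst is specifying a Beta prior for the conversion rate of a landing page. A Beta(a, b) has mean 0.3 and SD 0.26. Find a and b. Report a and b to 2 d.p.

a = 0.63, b = 1.47

σ² = 0.26² = 0.0676.
With s = a+b, Var = μ(1−μ)/(s+1), so s+1 = (0.3×0.7)/0.0676 = 3.1065 and s = 2.1065.
a = μs = 0.63, b = (1−μ)s = 1.47.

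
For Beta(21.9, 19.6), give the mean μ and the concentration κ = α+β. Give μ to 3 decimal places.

μ = 0.528, κ = 41.5

κ = α+β = 21.9+19.6 = 41.5; μ = α/κ = 21.9/41.5 = 0.528.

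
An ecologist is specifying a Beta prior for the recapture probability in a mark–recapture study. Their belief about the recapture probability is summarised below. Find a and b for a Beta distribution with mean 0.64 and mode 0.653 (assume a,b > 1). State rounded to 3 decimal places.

Let s = a+b. Mean gives a = μs = 0.64s; mode gives (a−1)/(s−2) = 0.653.
Substituting: 0.64s − 1 = 0.653(s−2) = 0.653s − 1.306, so -0.013s = -0.306 and s = 23.5385.
Then a = 0.64×23.5385 = 15.065 and b = s−a = 8.474.

a = 15.065, b = 8.474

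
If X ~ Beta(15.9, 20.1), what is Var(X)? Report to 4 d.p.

0.0067

α+β = 36.0 and αβ = 319.59, so Var = αβ/[(α+β)²(α+β+1)] = 319.59/47952.000 = 0.0067.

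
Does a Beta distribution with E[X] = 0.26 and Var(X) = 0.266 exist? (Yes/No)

No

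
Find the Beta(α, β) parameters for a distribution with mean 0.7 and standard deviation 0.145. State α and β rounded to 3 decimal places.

α = 6.292, β = 2.696

σ² = 0.145² = 0.021025.
With s = α+β, Var = μ(1−μ)/(s+1), so s+1 = (0.7×0.3)/0.021025 = 9.9881 and s = 8.9881.
α = μs = 6.292, β = (1−μ)s = 2.696.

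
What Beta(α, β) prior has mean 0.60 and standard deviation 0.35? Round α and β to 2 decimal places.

α = 0.58, β = 0.38

σ² = 0.35² = 0.1225.
With s = α+β, Var = μ(1−μ)/(s+1), so s+1 = (0.60×0.40)/0.1225 = 1.9592 and s = 0.9592.
α = μs = 0.58, β = (1−μ)s = 0.38.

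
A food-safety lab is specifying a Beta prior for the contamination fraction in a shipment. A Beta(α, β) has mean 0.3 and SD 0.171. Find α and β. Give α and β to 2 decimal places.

σ² = 0.171² = 0.029241.
With s = α+β, Var = μ(1−μ)/(s+1), so s+1 = (0.3×0.7)/0.029241 = 7.1817 and s = 6.1817.
α = μs = 1.85, β = (1−μ)s = 4.33.

α = 1.85, β = 4.33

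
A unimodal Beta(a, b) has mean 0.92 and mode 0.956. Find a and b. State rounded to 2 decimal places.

a = 23.31, b = 2.03

With s = a+b: μ = a/s and mode = (a−1)/(s−2). Eliminating a = μs,
μs − 1 = m(s−2) ⇒ s(μ−m) = 1−2m ⇒ s = -0.912/-0.036 = 25.3333.
So a = μs = 23.31, b = (1−μ)s = 2.03.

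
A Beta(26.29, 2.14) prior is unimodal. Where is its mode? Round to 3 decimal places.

0.957

With α,β > 1, mode = (α−1)/(α+β−2) = 25.29/26.43 = 0.957.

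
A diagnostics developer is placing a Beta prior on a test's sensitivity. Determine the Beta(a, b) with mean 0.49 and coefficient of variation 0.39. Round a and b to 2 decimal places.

σ = CV·μ = 0.39×0.49 = 0.19110, so σ² = 0.036519.
s+1 = μ(1−μ)/σ² = 0.2499/0.036519 = 6.8430, so s = a+b = 5.8430.
a = μs = 2.86, b = (1−μ)s = 2.98.

a = 2.86, b = 2.98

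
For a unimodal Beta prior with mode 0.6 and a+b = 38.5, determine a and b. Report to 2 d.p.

a = 22.90, b = 15.60

Since the density peak of Beta(a,b) is at (a−1)/(a+b−2),
a = 1 + 0.6(38.5−2) = 22.90 and b = 38.5 − 22.90 = 15.60.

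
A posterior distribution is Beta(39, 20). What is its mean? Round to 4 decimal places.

0.6610

The Beta mean is α/(α+β) = 39/(39+20) = 0.6610.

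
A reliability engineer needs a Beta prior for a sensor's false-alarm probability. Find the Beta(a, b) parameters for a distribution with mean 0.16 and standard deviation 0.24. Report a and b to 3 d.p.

a = 0.213, b = 1.120

Variance = 0.24² = 0.0576. The moment-matching identity a+b = μ(1−μ)/Var − 1 gives
a+b = 0.1344/0.0576 − 1 = 1.3333, so a = μ·1.3333 = 0.213 and b = (1−μ)·1.3333 = 1.120.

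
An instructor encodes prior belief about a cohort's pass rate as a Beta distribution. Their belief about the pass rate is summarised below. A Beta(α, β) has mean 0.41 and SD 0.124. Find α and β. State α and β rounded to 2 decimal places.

Variance = 0.124² = 0.015376. The moment-matching identity α+β = μ(1−μ)/Var − 1 gives
α+β = 0.2419/0.015376 − 1 = 14.7323, so α = μ·14.7323 = 6.04 and β = (1−μ)·14.7323 = 8.69.

α = 6.04, β = 8.69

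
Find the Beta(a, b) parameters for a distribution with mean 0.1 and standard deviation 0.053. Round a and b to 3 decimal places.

First σ² = 0.002809. Setting a = μn, b = (1−μ)n with n = a+b,
μ(1−μ)/(n+1) = 0.002809 ⇒ n+1 = 0.09/0.002809 = 32.0399 ⇒ n = 31.0399.
Hence a = 0.1×31.0399 = 3.104, b = 0.9×31.0399 = 27.936.

a = 3.104, b = 27.936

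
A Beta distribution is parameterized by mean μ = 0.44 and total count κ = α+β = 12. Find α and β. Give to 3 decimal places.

Split κ in proportion μ : (1−μ): α = 0.44·12 = 5.280, β = 12 − 5.280 = 6.720.

α = 5.280, β = 6.720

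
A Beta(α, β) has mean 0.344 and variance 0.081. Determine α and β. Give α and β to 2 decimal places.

Let s = α+β. The Beta variance is μ(1−μ)/(s+1).
So s+1 = μ(1−μ)/σ² = (0.344×0.656)/0.081 = 0.225664/0.081 = 2.7860, giving s = 1.7860.
Then α = μs = 0.344×1.7860 = 0.61 and β = (1−μ)s = 0.656×1.7860 = 1.17.

α = 0.61, β = 1.17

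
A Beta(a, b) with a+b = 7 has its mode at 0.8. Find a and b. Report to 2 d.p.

a = 5.00, b = 2.00

For a,b>1 the mode is (a−1)/(a+b−2), so a = mode·(κ−2)+1 = 0.8×5+1 = 5.00.
And b = (1−mode)·(κ−2)+1 = 0.2×5+1 = 2.00.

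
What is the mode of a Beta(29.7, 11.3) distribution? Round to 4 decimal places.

With α,β > 1, mode = (α−1)/(α+β−2) = 28.7/39.0 = 0.7359.

0.7359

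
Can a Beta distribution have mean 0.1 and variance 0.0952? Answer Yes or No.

No

The Beta variance bound is σ² < μ(1−μ).
Here μ(1−μ) = 0.1×0.9 = 0.09, and 0.0952 ≥ 0.09.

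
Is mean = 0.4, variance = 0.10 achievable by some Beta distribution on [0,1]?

Yes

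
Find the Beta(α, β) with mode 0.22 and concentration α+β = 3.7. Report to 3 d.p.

For α,β>1 the mode is (α−1)/(α+β−2), so α = mode·(κ−2)+1 = 0.22×1.7+1 = 1.374.
And β = (1−mode)·(κ−2)+1 = 0.78×1.7+1 = 2.326.

α = 1.374, β = 2.326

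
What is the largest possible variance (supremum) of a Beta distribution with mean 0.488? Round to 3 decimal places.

For fixed mean μ the Beta variance is μ(1−μ)/(α+β+1), increasing as α+β decreases.
Its least upper bound (not attained) is μ(1−μ) = 0.488·0.512 = 0.250.

0.250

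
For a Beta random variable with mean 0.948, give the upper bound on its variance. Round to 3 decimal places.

0.049

For fixed mean μ the Beta variance is μ(1−μ)/(α+β+1), increasing as α+β decreases.
Its least upper bound (not attained) is μ(1−μ) = 0.948·0.052 = 0.049.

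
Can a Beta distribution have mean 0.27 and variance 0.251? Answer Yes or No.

A Beta with mean μ has variance μ(1−μ)/(α+β+1) < μ(1−μ).
Here μ(1−μ) = 0.27×0.73 = 0.1971, and 0.251 ≥ 0.1971.

No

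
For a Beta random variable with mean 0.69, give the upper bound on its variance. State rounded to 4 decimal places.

For fixed mean μ the Beta variance is μ(1−μ)/(α+β+1), increasing as α+β decreases.
Its least upper bound (not attained) is μ(1−μ) = 0.69·0.31 = 0.2139.

0.2139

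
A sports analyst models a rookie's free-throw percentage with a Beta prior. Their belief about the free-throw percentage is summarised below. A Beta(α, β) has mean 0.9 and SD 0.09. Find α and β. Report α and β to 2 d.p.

Variance = 0.09² = 0.0081. The moment-matching identity α+β = μ(1−μ)/Var − 1 gives
α+β = 0.09/0.0081 − 1 = 10.1111, so α = μ·10.1111 = 9.10 and β = (1−μ)·10.1111 = 1.01.

α = 9.10, β = 1.01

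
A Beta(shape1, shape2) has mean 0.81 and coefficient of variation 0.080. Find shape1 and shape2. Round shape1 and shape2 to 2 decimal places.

σ = CV·μ = 0.080×0.81 = 0.06480, so σ² = 0.004199.
s+1 = μ(1−μ)/σ² = 0.1539/0.004199 = 36.6512, so s = shape1+shape2 = 35.6512.
shape1 = μs = 28.88, shape2 = (1−μ)s = 6.77.

shape1 = 28.88, shape2 = 6.77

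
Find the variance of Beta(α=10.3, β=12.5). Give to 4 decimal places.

0.0104

α+β = 22.8 and αβ = 128.75, so Var = αβ/[(α+β)²(α+β+1)] = 128.75/12372.192 = 0.0104.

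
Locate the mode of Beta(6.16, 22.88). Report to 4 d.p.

With α,β > 1, mode = (α−1)/(α+β−2) = 5.16/27.04 = 0.1908.

0.1908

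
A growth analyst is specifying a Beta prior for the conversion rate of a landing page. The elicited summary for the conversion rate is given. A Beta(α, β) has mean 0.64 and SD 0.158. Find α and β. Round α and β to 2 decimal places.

σ² = 0.158² = 0.024964.
With s = α+β, Var = μ(1−μ)/(s+1), so s+1 = (0.64×0.36)/0.024964 = 9.2293 and s = 8.2293.
α = μs = 5.27, β = (1−μ)s = 2.96.

α = 5.27, β = 2.96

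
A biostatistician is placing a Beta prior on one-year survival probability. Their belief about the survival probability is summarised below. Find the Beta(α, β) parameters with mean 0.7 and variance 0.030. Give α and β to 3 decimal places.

α = 4.200, β = 1.800

Write ν = α+β; then α = μν and Var = μ(1−μ)/(ν+1).
ν = μ(1−μ)/Var − 1 = 0.21/0.030 − 1 = 6.0000.
α = 0.7·6.0000 = 4.200, β = 0.3·6.0000 = 1.800.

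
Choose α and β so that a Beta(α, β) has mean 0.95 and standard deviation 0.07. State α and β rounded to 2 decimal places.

First σ² = 0.0049. Setting α = μn, β = (1−μ)n with n = α+β,
μ(1−μ)/(n+1) = 0.0049 ⇒ n+1 = 0.0475/0.0049 = 9.6939 ⇒ n = 8.6939.
Hence α = 0.95×8.6939 = 8.26, β = 0.05×8.6939 = 0.43.

α = 8.26, β = 0.43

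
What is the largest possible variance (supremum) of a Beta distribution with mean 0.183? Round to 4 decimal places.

For fixed mean μ the Beta variance is μ(1−μ)/(α+β+1), increasing as α+β decreases.
Its least upper bound (not attained) is μ(1−μ) = 0.183·0.817 = 0.1495.

0.1495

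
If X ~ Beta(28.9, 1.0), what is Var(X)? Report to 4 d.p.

α+β = 29.9 and αβ = 28.90, so Var = αβ/[(α+β)²(α+β+1)] = 28.90/27624.909 = 0.0010.

0.0010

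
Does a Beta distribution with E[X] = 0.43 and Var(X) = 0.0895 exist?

The Beta variance bound is σ² < μ(1−μ).
Here μ(1−μ) = 0.43×0.57 = 0.2451, and 0.0895 < 0.2451.

Yes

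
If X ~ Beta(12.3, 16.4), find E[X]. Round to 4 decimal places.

E[X] = α/(α+β) = 12.3/28.7 = 0.4286.

0.4286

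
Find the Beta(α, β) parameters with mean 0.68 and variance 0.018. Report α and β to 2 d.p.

Write ν = α+β; then α = μν and Var = μ(1−μ)/(ν+1).
ν = μ(1−μ)/Var − 1 = 0.2176/0.018 − 1 = 11.0889.
α = 0.68·11.0889 = 7.54, β = 0.32·11.0889 = 3.55.

α = 7.54, β = 3.55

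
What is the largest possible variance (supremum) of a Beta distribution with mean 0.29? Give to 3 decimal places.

0.206

For fixed mean μ the Beta variance is μ(1−μ)/(α+β+1), increasing as α+β decreases.
Its least upper bound (not attained) is μ(1−μ) = 0.29·0.71 = 0.206.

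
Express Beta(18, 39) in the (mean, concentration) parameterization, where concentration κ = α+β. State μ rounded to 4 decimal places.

μ = 0.3158, κ = 57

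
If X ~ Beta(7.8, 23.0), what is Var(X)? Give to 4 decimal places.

0.0059

Var = αβ/[(α+β)²(α+β+1)] = (7.8×23.0)/(30.8²×31.8) = 179.40/30166.752 = 0.0059.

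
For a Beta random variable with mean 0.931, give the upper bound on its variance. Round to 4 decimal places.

0.0642

Var = μ(1−μ)/(α+β+1), which approaches μ(1−μ) as α+β → 0.
So the supremum is μ(1−μ) = 0.931×0.069 = 0.0642.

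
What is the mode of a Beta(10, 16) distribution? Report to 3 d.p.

0.375

The density x^(α−1)(1−x)^(β−1) is maximised at (α−1)/(α+β−2) = 9/24 = 0.375.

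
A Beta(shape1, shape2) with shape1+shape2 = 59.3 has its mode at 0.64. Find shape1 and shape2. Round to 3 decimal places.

Mode = (shape1−1)/(κ−2) with κ = shape1+shape2, so shape1−1 = 0.64·57.3 = 36.672.
shape1 = 37.672; shape2 = κ − shape1 = 21.628.

shape1 = 37.672, shape2 = 21.628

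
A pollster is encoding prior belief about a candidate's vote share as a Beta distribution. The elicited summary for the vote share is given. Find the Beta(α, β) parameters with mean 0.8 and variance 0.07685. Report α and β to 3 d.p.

α = 0.866, β = 0.216

By moment matching, α+β = μ(1−μ)/σ² − 1 = (0.8·0.2)/0.07685 − 1 = 2.0820 − 1 = 1.0820.
Since α/(α+β) = μ, α = 0.8·1.0820 = 0.866 and β = 0.2·1.0820 = 0.216.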